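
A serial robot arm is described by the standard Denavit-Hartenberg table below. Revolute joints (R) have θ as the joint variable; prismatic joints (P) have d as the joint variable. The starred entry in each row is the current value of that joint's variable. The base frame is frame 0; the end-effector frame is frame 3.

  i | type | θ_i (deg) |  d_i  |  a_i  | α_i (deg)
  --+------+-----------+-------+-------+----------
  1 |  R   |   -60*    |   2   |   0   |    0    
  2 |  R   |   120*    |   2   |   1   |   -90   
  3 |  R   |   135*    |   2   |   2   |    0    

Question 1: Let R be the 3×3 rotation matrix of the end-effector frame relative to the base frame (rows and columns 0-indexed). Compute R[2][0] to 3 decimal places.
End-effector x-axis (col 0 of R) = (-0.3536,-0.6124,-0.7071)
R[2][0] = -0.7071

-0.707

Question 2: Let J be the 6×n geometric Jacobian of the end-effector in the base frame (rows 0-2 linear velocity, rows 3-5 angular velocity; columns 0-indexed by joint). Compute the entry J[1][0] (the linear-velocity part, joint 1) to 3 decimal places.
-1.939

axis z_0 = ẑ; lever o_n−o_0 = (-1.9392,0.6413,2.5858)
cross product → J_v[:, 0] = (-0.6413,-1.9392,0.0000)
J_ω[:, 0] = z_0
entry J[1][0] = -1.9392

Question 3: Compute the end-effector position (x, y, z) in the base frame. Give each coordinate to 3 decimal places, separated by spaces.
after link 1: o_1 = (0.0000, 0.0000, 2.0000)
after link 2: o_2 = (0.5000, 0.8660, 4.0000)
after link 3: o_3 = (-1.9392, 0.6413, 2.5858)

-1.939 0.641 2.586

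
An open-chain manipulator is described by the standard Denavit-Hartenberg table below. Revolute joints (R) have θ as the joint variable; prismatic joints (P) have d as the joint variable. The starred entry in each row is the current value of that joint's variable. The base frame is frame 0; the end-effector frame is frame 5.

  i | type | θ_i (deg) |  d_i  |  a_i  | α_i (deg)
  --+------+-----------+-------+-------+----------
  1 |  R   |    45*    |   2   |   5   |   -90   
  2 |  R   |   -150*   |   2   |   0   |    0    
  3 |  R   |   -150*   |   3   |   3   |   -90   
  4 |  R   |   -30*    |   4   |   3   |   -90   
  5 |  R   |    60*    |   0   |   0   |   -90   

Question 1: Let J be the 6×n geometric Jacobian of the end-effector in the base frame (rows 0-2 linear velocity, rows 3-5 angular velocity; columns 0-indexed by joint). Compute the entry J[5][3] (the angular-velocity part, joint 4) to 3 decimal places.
axis z_3 = (-0.6124,-0.6124,-0.5000); lever o_n−o_3 = (-2.5916,-0.4703,-4.2500)
cross product → J_v[:, 3] = (2.3674,-1.3068,-1.2990)
J_ω[:, 3] = z_3
entry J[5][3] = -0.5000

-0.500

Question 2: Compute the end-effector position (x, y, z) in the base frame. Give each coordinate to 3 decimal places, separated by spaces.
-1.531 7.661 -4.848

after link 1: o_1 = (3.5355, 3.5355, 2.0000)
after link 2: o_2 = (2.1213, 4.9497, 2.0000)
after link 3: o_3 = (1.0607, 8.1317, -0.5981)
after link 4: o_4 = (-1.5309, 7.6615, -4.8481)
after link 5: o_5 = (-1.5309, 7.6615, -4.8481)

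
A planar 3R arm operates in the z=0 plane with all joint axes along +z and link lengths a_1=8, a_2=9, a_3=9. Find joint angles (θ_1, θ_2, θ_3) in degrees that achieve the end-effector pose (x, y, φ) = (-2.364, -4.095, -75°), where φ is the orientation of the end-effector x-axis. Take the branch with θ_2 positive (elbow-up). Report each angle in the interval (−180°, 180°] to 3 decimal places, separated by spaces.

wrist centre = target − a_3·(cos φ, sin φ) = (-4.6934, 4.5983)
cos θ_2 = (43.1724−8²−9²)/(2·8·9) = -0.7071; θ_2 = 135.0024° (elbow-up)
β = atan2(4.5983,-4.6934) = 135.5860°; ψ = atan2(6.3637,1.6358) = 75.5843°
θ_1 = β − ψ = 60.0017°
θ_3 = φ − θ_1 − θ_2 = 89.9959° (wrapped to (-180°,180°])

60.002 135.002 89.996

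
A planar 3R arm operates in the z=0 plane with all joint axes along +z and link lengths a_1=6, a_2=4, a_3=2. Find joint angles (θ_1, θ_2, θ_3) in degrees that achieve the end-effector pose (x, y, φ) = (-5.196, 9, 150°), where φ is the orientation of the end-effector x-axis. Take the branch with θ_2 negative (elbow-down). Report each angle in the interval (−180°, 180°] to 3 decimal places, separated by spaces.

wrist centre = target − a_3·(cos φ, sin φ) = (-3.4639, 8.0000)
cos θ_2 = (75.9989−6²−4²)/(2·6·4) = 0.5000; θ_2 = -60.0015° (elbow-down)
β = atan2(8.0000,-3.4639) = 113.4123°; ψ = atan2(-3.4642,7.9999) = -23.4138°
θ_1 = β − ψ = 136.8261°
θ_3 = φ − θ_1 − θ_2 = 73.1754° (wrapped to (-180°,180°])

136.826 -60.001 73.175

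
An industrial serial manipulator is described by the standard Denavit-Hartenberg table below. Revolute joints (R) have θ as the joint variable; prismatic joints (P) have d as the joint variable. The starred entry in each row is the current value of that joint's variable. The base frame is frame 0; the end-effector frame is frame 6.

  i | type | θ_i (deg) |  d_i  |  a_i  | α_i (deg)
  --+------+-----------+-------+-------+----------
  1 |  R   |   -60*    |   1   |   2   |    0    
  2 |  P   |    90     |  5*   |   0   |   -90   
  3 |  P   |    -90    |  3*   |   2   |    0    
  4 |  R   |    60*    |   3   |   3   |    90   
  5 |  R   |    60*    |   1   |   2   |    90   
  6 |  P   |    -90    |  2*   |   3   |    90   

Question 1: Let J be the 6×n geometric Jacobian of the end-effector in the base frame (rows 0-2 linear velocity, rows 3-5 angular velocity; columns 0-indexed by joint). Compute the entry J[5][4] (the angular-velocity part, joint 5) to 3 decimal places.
axis z_4 = (-0.4330,-0.2500,0.8660); lever o_n−o_4 = (2.5490,2.3170,-0.3660)
cross product → J_v[:, 4] = (-1.9151,2.0490,-0.3660)
J_ω[:, 4] = z_4
entry J[5][4] = 0.8660

0.866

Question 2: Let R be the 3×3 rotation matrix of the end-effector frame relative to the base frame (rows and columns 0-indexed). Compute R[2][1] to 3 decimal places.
End-effector y-axis (col 1 of R) = (0.8995,-0.0580,0.4330)
R[2][1] = 0.4330

0.433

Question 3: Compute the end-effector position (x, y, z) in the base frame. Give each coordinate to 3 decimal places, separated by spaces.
after link 1: o_1 = (1.0000, -1.7321, 1.0000)
after link 2: o_2 = (1.0000, -1.7321, 6.0000)
after link 3: o_3 = (-0.5000, 0.8660, 8.0000)
after link 4: o_4 = (0.2500, 4.7631, 9.5000)
after link 5: o_5 = (-0.2990, 6.4462, 10.8660)
after link 6: o_6 = (2.7990, 7.0801, 9.1340)

2.799 7.080 9.134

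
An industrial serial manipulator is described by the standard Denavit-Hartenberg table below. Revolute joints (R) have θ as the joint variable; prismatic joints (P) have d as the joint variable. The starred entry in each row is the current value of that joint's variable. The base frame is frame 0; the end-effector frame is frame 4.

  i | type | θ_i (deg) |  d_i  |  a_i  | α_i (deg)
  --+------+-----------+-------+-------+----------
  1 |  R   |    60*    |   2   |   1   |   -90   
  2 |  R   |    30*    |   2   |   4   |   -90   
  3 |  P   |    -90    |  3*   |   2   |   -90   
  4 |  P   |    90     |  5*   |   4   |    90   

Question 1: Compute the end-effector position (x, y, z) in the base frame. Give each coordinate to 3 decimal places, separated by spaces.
after link 1: o_1 = (0.5000, 0.8660, 2.0000)
after link 2: o_2 = (0.5000, 4.8660, 0.0000)
after link 3: o_3 = (-1.9821, 4.5670, -2.5981)
after link 4: o_4 = (1.1830, 10.0490, -1.6340)

1.183 10.049 -1.634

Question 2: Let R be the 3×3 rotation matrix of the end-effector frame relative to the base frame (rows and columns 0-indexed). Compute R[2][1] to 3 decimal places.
-0.500

End-effector y-axis (col 1 of R) = (0.4330,0.7500,-0.5000)
R[2][1] = -0.5000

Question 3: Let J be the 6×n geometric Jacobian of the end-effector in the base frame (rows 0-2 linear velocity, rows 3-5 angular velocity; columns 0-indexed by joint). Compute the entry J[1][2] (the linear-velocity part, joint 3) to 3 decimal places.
-0.433

prismatic axis z_2 = (-0.2500,-0.4330,-0.8660)
J_v[:, 2] = z_2; J_ω[:, 2] = (0,0,0)
entry J[1][2] = -0.4330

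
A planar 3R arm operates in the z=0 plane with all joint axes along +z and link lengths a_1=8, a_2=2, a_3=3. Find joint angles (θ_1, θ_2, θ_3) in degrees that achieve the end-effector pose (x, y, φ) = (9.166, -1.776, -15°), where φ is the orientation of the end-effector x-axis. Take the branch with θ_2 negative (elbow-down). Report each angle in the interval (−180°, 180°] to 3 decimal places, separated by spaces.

wrist centre = target − a_3·(cos φ, sin φ) = (6.2682, -0.9995)
cos θ_2 = (40.2897−8²−2²)/(2·8·2) = -0.8659; θ_2 = -149.9910° (elbow-down)
β = atan2(-0.9995,6.2682) = -9.0602°; ψ = atan2(-1.0003,6.2681) = -9.0669°
θ_1 = β − ψ = 0.0067°
θ_3 = φ − θ_1 − θ_2 = 134.9843° (wrapped to (-180°,180°])

0.007 -149.991 134.984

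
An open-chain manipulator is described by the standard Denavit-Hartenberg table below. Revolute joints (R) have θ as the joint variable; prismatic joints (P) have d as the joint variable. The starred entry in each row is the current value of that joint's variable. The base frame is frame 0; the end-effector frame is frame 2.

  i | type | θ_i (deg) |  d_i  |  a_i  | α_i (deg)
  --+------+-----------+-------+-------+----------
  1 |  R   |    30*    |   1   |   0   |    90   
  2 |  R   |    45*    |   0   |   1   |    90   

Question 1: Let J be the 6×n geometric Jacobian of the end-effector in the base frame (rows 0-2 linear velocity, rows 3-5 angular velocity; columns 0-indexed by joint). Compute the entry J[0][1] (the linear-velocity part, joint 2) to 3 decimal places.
-0.612

axis z_1 = (0.5000,-0.8660,0.0000); lever o_n−o_1 = (0.6124,0.3536,0.7071)
cross product → J_v[:, 1] = (-0.6124,-0.3536,0.7071)
J_ω[:, 1] = z_1
entry J[0][1] = -0.6124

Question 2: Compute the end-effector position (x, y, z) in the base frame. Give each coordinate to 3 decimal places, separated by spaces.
after link 1: o_1 = (0.0000, 0.0000, 1.0000)
after link 2: o_2 = (0.6124, 0.3536, 1.7071)

0.612 0.354 1.707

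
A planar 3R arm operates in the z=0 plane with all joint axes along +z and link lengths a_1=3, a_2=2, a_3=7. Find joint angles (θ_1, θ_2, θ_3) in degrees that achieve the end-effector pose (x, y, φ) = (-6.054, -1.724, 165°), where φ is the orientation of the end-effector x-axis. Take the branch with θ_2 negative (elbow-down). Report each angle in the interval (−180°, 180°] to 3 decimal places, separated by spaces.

wrist centre = target − a_3·(cos φ, sin φ) = (0.7075, -3.5357)
cos θ_2 = (13.0019−3²−2²)/(2·3·2) = 0.0002; θ_2 = -89.9907° (elbow-down)
β = atan2(-3.5357,0.7075) = -78.6849°; ψ = atan2(-2.0000,3.0003) = -33.6872°
θ_1 = β − ψ = -44.9976°
θ_3 = φ − θ_1 − θ_2 = -60.0116° (wrapped to (-180°,180°])

-44.998 -89.991 -60.012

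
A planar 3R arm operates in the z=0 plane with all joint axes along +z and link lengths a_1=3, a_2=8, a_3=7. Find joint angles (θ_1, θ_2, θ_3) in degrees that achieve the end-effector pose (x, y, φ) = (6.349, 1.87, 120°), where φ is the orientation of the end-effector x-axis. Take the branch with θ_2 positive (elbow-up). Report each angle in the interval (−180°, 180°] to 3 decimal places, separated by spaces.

-44.987 29.981 135.006

wrist centre = target − a_3·(cos φ, sin φ) = (9.8490, -4.1922)
cos θ_2 = (114.5772−3²−8²)/(2·3·8) = 0.8662; θ_2 = 29.9810° (elbow-up)
β = atan2(-4.1922,9.8490) = -23.0568°; ψ = atan2(3.9977,9.9295) = 21.9301°
θ_1 = β − ψ = -44.9869°
θ_3 = φ − θ_1 − θ_2 = 135.0059° (wrapped to (-180°,180°])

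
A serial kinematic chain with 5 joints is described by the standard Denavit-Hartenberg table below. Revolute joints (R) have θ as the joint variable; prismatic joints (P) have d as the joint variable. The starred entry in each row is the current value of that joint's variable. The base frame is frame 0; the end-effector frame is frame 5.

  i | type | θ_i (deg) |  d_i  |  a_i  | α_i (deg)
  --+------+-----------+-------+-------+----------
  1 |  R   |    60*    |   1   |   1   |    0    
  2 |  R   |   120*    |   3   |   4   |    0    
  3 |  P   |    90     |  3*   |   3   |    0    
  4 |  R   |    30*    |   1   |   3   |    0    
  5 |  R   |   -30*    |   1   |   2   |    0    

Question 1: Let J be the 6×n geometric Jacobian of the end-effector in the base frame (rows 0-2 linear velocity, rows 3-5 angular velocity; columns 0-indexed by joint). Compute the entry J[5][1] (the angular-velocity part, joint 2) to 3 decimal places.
1.000

axis z_1 = (0.0000,0.0000,1.0000); lever o_n−o_1 = (-2.5000,-7.5981,8.0000)
cross product → J_v[:, 1] = (7.5981,-2.5000,0.0000)
J_ω[:, 1] = z_1
entry J[5][1] = 1.0000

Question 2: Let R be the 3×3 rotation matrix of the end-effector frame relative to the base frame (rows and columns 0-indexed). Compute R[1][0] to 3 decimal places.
-1.000

End-effector x-axis (col 0 of R) = (-0.0000,-1.0000,0.0000)
R[1][0] = -1.0000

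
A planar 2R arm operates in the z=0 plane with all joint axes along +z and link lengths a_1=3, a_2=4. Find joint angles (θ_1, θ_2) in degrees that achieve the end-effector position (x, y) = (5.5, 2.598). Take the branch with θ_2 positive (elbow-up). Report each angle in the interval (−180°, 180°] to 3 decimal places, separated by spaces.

cos θ_2 = (36.9996−3²−4²)/(2·3·4) = 0.5000; θ_2 = 60.0011° (elbow-up)
β = atan2(2.5980,5.5000) = 25.2843°; ψ = atan2(3.4641,4.9999) = 34.7157°
θ_1 = β − ψ = -9.4313°

-9.431 60.001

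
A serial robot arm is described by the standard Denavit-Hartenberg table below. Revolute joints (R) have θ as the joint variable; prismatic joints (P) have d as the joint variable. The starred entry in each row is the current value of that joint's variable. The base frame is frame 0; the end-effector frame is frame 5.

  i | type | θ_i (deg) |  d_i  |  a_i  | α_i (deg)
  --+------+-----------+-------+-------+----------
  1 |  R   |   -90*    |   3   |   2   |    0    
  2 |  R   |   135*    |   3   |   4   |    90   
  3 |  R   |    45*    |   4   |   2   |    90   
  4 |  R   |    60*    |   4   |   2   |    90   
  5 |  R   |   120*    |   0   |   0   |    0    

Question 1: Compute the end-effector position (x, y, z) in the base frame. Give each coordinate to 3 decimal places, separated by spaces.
10.382 0.275 5.293

after link 1: o_1 = (0.0000, -2.0000, 3.0000)
after link 2: o_2 = (2.8284, 0.8284, 6.0000)
after link 3: o_3 = (6.6569, -1.0000, 7.4142)
after link 4: o_4 = (10.3816, 0.2753, 5.2929)
after link 5: o_5 = (10.3816, 0.2753, 5.2929)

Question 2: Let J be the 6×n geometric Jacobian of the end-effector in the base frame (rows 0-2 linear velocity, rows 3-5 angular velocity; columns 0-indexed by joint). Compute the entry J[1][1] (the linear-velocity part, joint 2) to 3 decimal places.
10.382

axis z_1 = (0.0000,0.0000,1.0000); lever o_n−o_1 = (10.3816,2.2753,2.2929)
cross product → J_v[:, 1] = (-2.2753,10.3816,0.0000)
J_ω[:, 1] = z_1
entry J[1][1] = 10.3816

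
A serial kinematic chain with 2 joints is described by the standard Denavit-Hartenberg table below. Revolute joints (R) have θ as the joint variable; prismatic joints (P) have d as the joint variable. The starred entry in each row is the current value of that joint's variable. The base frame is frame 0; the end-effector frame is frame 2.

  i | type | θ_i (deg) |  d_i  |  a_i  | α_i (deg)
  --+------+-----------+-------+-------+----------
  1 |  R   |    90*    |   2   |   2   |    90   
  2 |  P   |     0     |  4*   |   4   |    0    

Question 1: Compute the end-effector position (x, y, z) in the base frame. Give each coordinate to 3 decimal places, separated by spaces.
after link 1: o_1 = (0.0000, 2.0000, 2.0000)
after link 2: o_2 = (4.0000, 6.0000, 2.0000)

4.000 6.000 2.000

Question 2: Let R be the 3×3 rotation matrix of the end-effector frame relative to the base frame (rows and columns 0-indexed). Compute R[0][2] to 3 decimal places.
1.000

End-effector z-axis (col 2 of R) = (1.0000,-0.0000,0.0000)
R[0][2] = 1.0000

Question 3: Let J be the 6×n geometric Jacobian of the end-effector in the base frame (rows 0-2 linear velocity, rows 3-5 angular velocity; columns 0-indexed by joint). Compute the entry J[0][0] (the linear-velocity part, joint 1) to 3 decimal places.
axis z_0 = ẑ; lever o_n−o_0 = (4.0000,6.0000,2.0000)
cross product → J_v[:, 0] = (-6.0000,4.0000,0.0000)
J_ω[:, 0] = z_0
entry J[0][0] = -6.0000

-6.000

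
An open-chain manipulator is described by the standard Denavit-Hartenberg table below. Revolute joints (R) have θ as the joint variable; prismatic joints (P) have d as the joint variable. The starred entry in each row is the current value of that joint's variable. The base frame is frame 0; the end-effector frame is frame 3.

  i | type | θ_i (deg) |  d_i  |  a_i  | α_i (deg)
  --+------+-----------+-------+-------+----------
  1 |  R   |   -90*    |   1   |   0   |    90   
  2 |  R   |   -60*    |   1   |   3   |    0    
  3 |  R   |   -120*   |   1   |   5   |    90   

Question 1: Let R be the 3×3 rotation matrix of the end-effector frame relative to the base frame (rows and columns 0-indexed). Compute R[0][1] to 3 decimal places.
End-effector y-axis (col 1 of R) = (-1.0000,-0.0000,0.0000)
R[0][1] = -1.0000

-1.000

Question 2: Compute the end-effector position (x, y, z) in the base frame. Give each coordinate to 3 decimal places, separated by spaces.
-2.000 3.500 -1.598

after link 1: o_1 = (0.0000, 0.0000, 1.0000)
after link 2: o_2 = (-1.0000, -1.5000, -1.5981)
after link 3: o_3 = (-2.0000, 3.5000, -1.5981)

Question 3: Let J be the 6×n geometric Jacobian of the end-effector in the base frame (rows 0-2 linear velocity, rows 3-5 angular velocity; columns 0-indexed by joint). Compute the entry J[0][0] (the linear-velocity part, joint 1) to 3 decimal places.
axis z_0 = ẑ; lever o_n−o_0 = (-2.0000,3.5000,-1.5981)
cross product → J_v[:, 0] = (-3.5000,-2.0000,0.0000)
J_ω[:, 0] = z_0
entry J[0][0] = -3.5000

-3.500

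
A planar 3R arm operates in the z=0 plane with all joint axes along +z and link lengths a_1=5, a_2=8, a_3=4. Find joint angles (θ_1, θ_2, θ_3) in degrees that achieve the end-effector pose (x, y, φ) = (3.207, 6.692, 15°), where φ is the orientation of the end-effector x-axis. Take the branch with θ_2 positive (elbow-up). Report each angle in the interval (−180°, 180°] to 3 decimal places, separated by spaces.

-0.003 135.002 -119.998

wrist centre = target − a_3·(cos φ, sin φ) = (-0.6567, 5.6567)
cos θ_2 = (32.4298−5²−8²)/(2·5·8) = -0.7071; θ_2 = 135.0017° (elbow-up)
β = atan2(5.6567,-0.6567) = 96.6220°; ψ = atan2(5.6567,-0.6570) = 96.6252°
θ_1 = β − ψ = -0.0032°
θ_3 = φ − θ_1 − θ_2 = -119.9985° (wrapped to (-180°,180°])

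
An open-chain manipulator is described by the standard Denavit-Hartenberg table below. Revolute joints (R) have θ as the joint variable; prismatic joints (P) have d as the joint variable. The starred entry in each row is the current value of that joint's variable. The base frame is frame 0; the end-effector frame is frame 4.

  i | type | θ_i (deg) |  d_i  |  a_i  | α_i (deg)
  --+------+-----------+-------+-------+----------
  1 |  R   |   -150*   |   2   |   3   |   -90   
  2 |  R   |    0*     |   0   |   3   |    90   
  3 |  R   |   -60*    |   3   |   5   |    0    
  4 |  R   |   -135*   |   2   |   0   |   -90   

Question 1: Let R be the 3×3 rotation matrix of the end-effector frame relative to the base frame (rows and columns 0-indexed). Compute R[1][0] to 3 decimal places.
End-effector x-axis (col 0 of R) = (0.9659,0.2588,0.0000)
R[1][0] = 0.2588

0.259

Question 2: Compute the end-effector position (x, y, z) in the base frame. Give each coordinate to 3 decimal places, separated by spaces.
after link 1: o_1 = (-2.5981, -1.5000, 2.0000)
after link 2: o_2 = (-5.1962, -3.0000, 2.0000)
after link 3: o_3 = (-9.5263, -0.5000, 5.0000)
after link 4: o_4 = (-9.5263, -0.5000, 7.0000)

-9.526 -0.500 7.000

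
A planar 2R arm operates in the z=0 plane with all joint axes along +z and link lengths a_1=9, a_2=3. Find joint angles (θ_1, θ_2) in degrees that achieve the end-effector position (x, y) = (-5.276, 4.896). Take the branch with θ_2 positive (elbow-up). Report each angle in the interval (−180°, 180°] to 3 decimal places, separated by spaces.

cos θ_2 = (51.8070−9²−3²)/(2·9·3) = -0.7073; θ_2 = 135.0139° (elbow-up)
β = atan2(4.8960,-5.2760) = 137.1394°; ψ = atan2(2.1208,6.8782) = 17.1366°
θ_1 = β − ψ = 120.0029°

120.003 135.014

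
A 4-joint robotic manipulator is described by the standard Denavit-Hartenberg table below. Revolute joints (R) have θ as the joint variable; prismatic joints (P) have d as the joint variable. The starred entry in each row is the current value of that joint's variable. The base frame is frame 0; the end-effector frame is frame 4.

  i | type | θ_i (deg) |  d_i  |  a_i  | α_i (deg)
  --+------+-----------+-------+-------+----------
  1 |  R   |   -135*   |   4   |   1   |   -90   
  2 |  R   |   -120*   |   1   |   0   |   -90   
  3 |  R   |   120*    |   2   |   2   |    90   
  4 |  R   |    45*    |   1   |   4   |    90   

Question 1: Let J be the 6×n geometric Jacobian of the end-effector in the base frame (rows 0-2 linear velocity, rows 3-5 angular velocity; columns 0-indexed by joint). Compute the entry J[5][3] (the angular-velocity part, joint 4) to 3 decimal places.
0.750

axis z_3 = (-0.0474,0.6597,0.7500); lever o_n−o_3 = (-4.0115,0.1597,0.9395)
cross product → J_v[:, 3] = (0.5000,-2.9641,2.6390)
J_ω[:, 3] = z_3
entry J[5][3] = 0.7500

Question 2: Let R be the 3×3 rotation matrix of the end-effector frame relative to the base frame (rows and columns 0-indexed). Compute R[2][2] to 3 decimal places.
-0.660

End-effector z-axis (col 2 of R) = (-0.1250,0.7410,-0.6597)
R[2][2] = -0.6597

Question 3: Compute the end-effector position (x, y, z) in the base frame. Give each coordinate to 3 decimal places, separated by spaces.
after link 1: o_1 = (-0.7071, -0.7071, 4.0000)
after link 2: o_2 = (0.0000, -1.4142, 4.0000)
after link 3: o_3 = (-2.8030, -1.7678, 4.1340)
after link 4: o_4 = (-6.8145, -1.6080, 5.0734)

-6.815 -1.608 5.073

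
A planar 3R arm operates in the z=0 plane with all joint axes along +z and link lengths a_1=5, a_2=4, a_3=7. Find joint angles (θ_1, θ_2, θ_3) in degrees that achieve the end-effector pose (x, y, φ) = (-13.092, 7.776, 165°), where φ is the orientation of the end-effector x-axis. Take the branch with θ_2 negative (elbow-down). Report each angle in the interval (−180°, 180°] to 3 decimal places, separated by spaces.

wrist centre = target − a_3·(cos φ, sin φ) = (-6.3305, 5.9643)
cos θ_2 = (75.6480−5²−4²)/(2·5·4) = 0.8662; θ_2 = -29.9801° (elbow-down)
β = atan2(5.9643,-6.3305) = 136.7063°; ψ = atan2(-1.9988,8.4648) = -13.2859°
θ_1 = β − ψ = 149.9922°
θ_3 = φ − θ_1 − θ_2 = 44.9879° (wrapped to (-180°,180°])

149.992 -29.980 44.988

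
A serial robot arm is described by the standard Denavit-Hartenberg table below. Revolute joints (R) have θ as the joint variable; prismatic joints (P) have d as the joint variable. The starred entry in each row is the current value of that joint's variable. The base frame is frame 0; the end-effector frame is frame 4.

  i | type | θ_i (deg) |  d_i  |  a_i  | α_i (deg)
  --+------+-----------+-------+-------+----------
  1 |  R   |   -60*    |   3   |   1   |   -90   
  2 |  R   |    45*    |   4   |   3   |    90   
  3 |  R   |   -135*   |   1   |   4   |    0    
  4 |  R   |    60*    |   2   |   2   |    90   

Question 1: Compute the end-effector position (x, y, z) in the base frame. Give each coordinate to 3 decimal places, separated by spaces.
after link 1: o_1 = (0.5000, -0.8660, 3.0000)
after link 2: o_2 = (5.0248, -0.7031, 0.8787)
after link 3: o_3 = (1.9288, -0.9977, 3.5858)
after link 4: o_4 = (1.1459, -3.5053, 4.6340)

1.146 -3.505 4.634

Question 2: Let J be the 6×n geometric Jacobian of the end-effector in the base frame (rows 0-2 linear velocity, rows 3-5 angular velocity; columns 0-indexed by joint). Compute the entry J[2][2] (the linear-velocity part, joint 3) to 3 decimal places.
axis z_2 = (0.3536,-0.6124,0.7071); lever o_n−o_2 = (-3.8788,-2.8022,3.7553)
cross product → J_v[:, 2] = (-0.3182,-4.0705,-3.3660)
J_ω[:, 2] = z_2
entry J[2][2] = -3.3660

-3.366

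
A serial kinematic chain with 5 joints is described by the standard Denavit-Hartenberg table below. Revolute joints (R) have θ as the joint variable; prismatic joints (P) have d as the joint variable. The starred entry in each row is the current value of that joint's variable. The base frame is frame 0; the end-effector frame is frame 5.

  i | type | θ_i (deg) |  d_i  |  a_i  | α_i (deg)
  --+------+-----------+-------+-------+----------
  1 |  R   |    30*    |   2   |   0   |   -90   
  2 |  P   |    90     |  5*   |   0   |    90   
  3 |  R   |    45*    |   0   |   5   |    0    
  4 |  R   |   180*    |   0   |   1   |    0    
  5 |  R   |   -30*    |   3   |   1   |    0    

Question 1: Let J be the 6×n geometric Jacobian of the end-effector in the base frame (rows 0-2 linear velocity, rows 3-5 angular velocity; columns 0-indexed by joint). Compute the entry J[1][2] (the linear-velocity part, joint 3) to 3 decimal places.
1.613

axis z_2 = (0.8660,0.5000,0.0000); lever o_n−o_2 = (1.3133,3.7253,-1.8625)
cross product → J_v[:, 2] = (-0.9313,1.6130,2.5696)
J_ω[:, 2] = z_2
entry J[1][2] = 1.6130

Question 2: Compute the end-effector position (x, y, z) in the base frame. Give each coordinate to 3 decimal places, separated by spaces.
-1.187 8.055 0.137

after link 1: o_1 = (0.0000, 0.0000, 2.0000)
after link 2: o_2 = (-2.5000, 4.3301, 2.0000)
after link 3: o_3 = (-4.2678, 7.3920, -1.5355)
after link 4: o_4 = (-3.9142, 6.7796, -0.8284)
after link 5: o_5 = (-1.1867, 8.0555, 0.1375)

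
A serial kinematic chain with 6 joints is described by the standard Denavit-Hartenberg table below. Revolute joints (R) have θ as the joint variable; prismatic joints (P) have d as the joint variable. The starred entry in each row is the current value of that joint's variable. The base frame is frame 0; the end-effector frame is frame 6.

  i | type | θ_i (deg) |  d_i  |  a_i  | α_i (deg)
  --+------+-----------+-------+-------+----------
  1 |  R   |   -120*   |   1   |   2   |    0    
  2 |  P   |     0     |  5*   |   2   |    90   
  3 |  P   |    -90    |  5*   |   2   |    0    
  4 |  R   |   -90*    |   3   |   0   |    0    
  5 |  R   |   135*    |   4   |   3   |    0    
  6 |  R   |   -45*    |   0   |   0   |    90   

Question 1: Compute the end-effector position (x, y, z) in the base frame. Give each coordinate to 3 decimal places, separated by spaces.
-13.453 0.699 1.879

after link 1: o_1 = (-1.0000, -1.7321, 1.0000)
after link 2: o_2 = (-2.0000, -3.4641, 6.0000)
after link 3: o_3 = (-6.3301, -0.9641, 4.0000)
after link 4: o_4 = (-8.9282, 0.5359, 4.0000)
after link 5: o_5 = (-13.4530, 0.6988, 1.8787)
after link 6: o_6 = (-13.4530, 0.6988, 1.8787)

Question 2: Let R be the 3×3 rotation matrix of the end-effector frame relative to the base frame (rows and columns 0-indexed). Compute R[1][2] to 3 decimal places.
0.866

End-effector z-axis (col 2 of R) = (0.5000,0.8660,-0.0000)
R[1][2] = 0.8660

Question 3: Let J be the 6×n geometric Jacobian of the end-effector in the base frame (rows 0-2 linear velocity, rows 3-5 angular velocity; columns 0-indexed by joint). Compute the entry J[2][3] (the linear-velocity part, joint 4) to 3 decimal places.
axis z_3 = (-0.8660,0.5000,0.0000); lever o_n−o_3 = (-7.1228,1.6629,-2.1213)
cross product → J_v[:, 3] = (-1.0607,-1.8371,2.1213)
J_ω[:, 3] = z_3
entry J[2][3] = 2.1213

2.121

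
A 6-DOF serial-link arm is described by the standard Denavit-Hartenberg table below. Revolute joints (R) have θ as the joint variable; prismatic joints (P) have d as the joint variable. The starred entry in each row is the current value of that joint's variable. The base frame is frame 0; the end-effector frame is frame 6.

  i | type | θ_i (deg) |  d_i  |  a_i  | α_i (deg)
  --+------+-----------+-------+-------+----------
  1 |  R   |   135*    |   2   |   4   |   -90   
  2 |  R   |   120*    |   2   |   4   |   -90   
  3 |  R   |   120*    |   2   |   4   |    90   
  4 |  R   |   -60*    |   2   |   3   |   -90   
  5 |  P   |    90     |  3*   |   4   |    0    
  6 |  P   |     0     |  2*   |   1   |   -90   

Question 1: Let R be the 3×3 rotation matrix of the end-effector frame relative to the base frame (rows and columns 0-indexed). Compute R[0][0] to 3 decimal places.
End-effector x-axis (col 0 of R) = (-0.6597,-0.0474,0.7500)
R[0][0] = -0.6597

-0.660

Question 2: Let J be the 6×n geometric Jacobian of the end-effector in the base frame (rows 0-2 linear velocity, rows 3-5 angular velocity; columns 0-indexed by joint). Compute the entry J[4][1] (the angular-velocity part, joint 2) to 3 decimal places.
axis z_1 = (-0.7071,-0.7071,0.0000); lever o_n−o_1 = (3.4674,3.6222,3.9934)
cross product → J_v[:, 1] = (-2.8238,2.8238,-0.1095)
J_ω[:, 1] = z_1
entry J[4][1] = -0.7071

-0.707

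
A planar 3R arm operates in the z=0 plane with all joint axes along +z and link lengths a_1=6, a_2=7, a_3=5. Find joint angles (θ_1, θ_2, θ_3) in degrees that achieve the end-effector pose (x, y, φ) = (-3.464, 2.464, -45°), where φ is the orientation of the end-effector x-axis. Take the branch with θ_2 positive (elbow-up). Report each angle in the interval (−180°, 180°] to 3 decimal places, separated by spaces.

wrist centre = target − a_3·(cos φ, sin φ) = (-6.9995, 5.9995)
cos θ_2 = (84.9879−6²−7²)/(2·6·7) = -0.0001; θ_2 = 90.0083° (elbow-up)
β = atan2(5.9995,-6.9995) = 139.3990°; ψ = atan2(7.0000,5.9990) = 49.4035°
θ_1 = β − ψ = 89.9955°
θ_3 = φ − θ_1 − θ_2 = 134.9962° (wrapped to (-180°,180°])

89.996 90.008 134.996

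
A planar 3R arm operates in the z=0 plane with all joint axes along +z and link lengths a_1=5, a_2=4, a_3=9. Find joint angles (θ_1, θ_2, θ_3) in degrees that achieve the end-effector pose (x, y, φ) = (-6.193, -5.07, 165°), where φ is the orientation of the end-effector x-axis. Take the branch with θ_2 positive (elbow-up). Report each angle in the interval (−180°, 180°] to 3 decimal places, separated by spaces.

-97.657 59.996 -157.339

wrist centre = target − a_3·(cos φ, sin φ) = (2.5003, -7.3994)
cos θ_2 = (61.0024−5²−4²)/(2·5·4) = 0.5001; θ_2 = 59.9961° (elbow-up)
β = atan2(-7.3994,2.5003) = -71.3293°; ψ = atan2(3.4640,7.0002) = 26.3278°
θ_1 = β − ψ = -97.6571°
θ_3 = φ − θ_1 − θ_2 = -157.3390° (wrapped to (-180°,180°])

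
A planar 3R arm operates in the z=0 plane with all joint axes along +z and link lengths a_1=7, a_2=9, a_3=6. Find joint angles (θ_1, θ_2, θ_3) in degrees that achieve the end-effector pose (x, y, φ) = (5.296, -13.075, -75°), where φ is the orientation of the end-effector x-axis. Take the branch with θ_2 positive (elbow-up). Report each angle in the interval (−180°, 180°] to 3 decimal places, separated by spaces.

-135.004 119.999 -59.996

wrist centre = target − a_3·(cos φ, sin φ) = (3.7431, -7.2794)
cos θ_2 = (67.0010−7²−9²)/(2·7·9) = -0.5000; θ_2 = 119.9995° (elbow-up)
β = atan2(-7.2794,3.7431) = -62.7878°; ψ = atan2(7.7943,2.5001) = 72.2160°
θ_1 = β − ψ = -135.0038°
θ_3 = φ − θ_1 − θ_2 = -59.9957° (wrapped to (-180°,180°])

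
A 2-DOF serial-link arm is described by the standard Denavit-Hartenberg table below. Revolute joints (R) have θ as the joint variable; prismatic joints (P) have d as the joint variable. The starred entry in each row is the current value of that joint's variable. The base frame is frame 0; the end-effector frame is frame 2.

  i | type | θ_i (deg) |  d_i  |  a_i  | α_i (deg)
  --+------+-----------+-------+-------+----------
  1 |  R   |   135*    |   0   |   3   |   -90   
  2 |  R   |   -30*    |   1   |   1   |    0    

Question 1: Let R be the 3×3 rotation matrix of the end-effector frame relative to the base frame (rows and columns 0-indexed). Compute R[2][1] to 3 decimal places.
-0.866

End-effector y-axis (col 1 of R) = (-0.3536,0.3536,-0.8660)
R[2][1] = -0.8660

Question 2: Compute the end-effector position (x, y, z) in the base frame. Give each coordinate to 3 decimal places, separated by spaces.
-3.441 2.027 0.500

after link 1: o_1 = (-2.1213, 2.1213, 0.0000)
after link 2: o_2 = (-3.4408, 2.0266, 0.5000)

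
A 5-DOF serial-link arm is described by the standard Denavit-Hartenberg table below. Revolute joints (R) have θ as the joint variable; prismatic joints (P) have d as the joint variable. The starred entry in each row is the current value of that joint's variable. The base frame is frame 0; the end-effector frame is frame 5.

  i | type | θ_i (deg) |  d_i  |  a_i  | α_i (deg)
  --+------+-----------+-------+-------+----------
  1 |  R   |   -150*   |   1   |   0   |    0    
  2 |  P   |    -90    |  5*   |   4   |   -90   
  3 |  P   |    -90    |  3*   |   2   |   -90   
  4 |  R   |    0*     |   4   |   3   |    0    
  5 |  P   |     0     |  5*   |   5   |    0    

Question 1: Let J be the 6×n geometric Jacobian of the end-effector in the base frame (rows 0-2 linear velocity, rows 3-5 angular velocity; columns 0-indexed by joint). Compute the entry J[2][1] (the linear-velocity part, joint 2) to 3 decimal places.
1.000

prismatic axis z_1 = (0.0000,0.0000,1.0000)
J_v[:, 1] = z_1; J_ω[:, 1] = (0,0,0)
entry J[2][1] = 1.0000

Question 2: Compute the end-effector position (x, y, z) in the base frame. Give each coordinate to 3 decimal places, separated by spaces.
-9.098 9.758 16.000

after link 1: o_1 = (0.0000, 0.0000, 1.0000)
after link 2: o_2 = (-2.0000, 3.4641, 6.0000)
after link 3: o_3 = (-4.5981, 1.9641, 8.0000)
after link 4: o_4 = (-6.5981, 5.4282, 11.0000)
after link 5: o_5 = (-9.0981, 9.7583, 16.0000)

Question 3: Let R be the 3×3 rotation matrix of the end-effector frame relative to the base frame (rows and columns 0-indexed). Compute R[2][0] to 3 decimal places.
End-effector x-axis (col 0 of R) = (0.0000,0.0000,1.0000)
R[2][0] = 1.0000

1.000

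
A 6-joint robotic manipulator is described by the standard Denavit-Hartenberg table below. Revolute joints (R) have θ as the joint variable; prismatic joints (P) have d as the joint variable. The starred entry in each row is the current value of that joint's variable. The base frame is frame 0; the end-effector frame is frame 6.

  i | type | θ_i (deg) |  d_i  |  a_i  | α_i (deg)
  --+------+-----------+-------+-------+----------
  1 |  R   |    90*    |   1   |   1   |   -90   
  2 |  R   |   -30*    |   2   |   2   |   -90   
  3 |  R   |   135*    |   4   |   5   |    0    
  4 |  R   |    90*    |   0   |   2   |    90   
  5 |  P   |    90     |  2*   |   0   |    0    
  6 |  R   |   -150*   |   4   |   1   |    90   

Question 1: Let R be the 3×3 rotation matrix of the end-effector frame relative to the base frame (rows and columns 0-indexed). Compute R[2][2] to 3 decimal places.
0.739

End-effector z-axis (col 2 of R) = (0.6124,0.2803,0.7392)
R[2][2] = 0.7392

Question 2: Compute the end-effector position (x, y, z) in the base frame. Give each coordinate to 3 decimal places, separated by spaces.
after link 1: o_1 = (0.0000, 1.0000, 1.0000)
after link 2: o_2 = (-2.0000, 2.7321, 2.0000)
after link 3: o_3 = (1.5355, 1.6702, -3.2319)
after link 4: o_4 = (0.1213, 0.4454, -3.9390)
after link 5: o_5 = (1.5355, -0.7793, -4.6461)
after link 6: o_6 = (4.0104, -3.9680, -5.4871)

4.010 -3.968 -5.487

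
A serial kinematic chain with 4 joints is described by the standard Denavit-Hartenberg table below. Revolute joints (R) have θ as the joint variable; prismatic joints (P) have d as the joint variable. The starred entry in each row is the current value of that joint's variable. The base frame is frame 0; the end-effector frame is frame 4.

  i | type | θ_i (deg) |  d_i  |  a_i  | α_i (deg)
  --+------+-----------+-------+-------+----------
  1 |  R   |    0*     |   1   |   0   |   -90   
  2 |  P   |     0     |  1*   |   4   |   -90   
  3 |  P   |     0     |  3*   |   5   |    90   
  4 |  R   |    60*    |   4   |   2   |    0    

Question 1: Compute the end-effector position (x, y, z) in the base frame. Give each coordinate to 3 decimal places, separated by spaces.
10.000 5.000 -3.732

after link 1: o_1 = (0.0000, 0.0000, 1.0000)
after link 2: o_2 = (4.0000, 1.0000, 1.0000)
after link 3: o_3 = (9.0000, 1.0000, -2.0000)
after link 4: o_4 = (10.0000, 5.0000, -3.7321)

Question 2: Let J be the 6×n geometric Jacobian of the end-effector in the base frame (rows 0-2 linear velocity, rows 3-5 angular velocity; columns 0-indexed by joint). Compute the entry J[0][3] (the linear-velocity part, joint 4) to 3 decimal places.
axis z_3 = (0.0000,1.0000,0.0000); lever o_n−o_3 = (1.0000,4.0000,-1.7321)
cross product → J_v[:, 3] = (-1.7321,0.0000,-1.0000)
J_ω[:, 3] = z_3
entry J[0][3] = -1.7321

-1.732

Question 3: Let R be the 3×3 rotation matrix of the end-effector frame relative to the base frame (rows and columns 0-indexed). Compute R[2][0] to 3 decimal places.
-0.866

End-effector x-axis (col 0 of R) = (0.5000,0.0000,-0.8660)
R[2][0] = -0.8660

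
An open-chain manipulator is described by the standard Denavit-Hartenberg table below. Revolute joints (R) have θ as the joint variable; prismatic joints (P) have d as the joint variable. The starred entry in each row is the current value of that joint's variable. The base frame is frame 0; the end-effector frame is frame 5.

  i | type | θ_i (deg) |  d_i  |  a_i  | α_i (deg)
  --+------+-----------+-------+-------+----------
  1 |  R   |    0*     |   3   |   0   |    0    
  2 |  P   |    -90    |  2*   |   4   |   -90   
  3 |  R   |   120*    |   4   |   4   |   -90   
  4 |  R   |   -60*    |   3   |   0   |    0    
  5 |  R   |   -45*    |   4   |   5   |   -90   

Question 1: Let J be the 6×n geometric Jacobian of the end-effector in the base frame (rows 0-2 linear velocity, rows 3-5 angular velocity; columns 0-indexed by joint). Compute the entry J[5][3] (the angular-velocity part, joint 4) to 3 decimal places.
axis z_3 = (-0.0000,0.8660,0.5000); lever o_n−o_3 = (4.8296,5.4151,4.6207)
cross product → J_v[:, 3] = (1.2941,2.4148,-4.1826)
J_ω[:, 3] = z_3
entry J[5][3] = 0.5000

0.500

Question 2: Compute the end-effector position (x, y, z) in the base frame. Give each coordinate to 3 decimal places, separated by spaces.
8.830 3.415 6.157

after link 1: o_1 = (0.0000, 0.0000, 3.0000)
after link 2: o_2 = (0.0000, -4.0000, 5.0000)
after link 3: o_3 = (4.0000, -2.0000, 1.5359)
after link 4: o_4 = (4.0000, 0.5981, 3.0359)
after link 5: o_5 = (8.8296, 3.4151, 6.1566)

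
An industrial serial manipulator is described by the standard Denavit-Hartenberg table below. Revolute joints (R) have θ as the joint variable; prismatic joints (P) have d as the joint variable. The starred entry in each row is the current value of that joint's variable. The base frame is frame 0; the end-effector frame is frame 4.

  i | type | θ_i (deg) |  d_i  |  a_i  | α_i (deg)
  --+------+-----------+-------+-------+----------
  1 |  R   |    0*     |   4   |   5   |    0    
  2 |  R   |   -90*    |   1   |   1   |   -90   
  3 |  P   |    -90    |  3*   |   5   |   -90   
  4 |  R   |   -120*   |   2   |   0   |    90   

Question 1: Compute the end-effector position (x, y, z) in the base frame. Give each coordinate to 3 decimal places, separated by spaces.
after link 1: o_1 = (5.0000, 0.0000, 4.0000)
after link 2: o_2 = (5.0000, -1.0000, 5.0000)
after link 3: o_3 = (8.0000, -1.0000, 10.0000)
after link 4: o_4 = (8.0000, -3.0000, 10.0000)

8.000 -3.000 10.000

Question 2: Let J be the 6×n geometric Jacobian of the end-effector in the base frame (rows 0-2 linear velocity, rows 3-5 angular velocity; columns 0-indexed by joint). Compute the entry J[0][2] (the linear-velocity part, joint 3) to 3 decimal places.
prismatic axis z_2 = (1.0000,0.0000,0.0000)
J_v[:, 2] = z_2; J_ω[:, 2] = (0,0,0)
entry J[0][2] = 1.0000

1.000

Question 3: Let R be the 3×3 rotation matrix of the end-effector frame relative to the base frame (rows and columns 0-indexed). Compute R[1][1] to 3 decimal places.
End-effector y-axis (col 1 of R) = (0.0000,-1.0000,-0.0000)
R[1][1] = -1.0000

-1.000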